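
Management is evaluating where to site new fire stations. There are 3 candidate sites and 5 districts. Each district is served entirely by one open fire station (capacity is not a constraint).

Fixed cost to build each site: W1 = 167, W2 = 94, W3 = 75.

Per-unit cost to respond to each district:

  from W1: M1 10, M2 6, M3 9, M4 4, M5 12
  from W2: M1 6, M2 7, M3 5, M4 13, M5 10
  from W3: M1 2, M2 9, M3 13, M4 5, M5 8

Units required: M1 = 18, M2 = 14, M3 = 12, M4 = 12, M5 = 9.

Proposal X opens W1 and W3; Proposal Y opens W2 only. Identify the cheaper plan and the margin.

Proposal X: {W1, W3}: M1→W3 2·18=36, M2→W1 6·14=84, M3→W1 9·12=108, M4→W1 4·12=48, M5→W3 8·9=72. Service 348; fixed 242; total 590.
Proposal Y: {W2}: M1→W2 6·18=108, M2→W2 7·14=98, M3→W2 5·12=60, M4→W2 13·12=156, M5→W2 10·9=90. Service 512; fixed 94; total 606.
Difference: |590 − 606| = 16.

Proposal X is cheaper by 16.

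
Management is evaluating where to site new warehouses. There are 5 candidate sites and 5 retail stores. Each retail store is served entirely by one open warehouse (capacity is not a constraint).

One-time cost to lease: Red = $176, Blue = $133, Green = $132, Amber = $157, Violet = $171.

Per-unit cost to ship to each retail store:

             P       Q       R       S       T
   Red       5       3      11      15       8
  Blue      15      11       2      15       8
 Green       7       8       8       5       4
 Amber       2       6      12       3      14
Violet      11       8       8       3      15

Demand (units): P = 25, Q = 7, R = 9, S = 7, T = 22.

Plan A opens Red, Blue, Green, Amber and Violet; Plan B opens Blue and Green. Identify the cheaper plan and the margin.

Plan B is cheaper by 330.

Plan A: {Red, Blue, Green, Amber, Violet}: P→Amber 2·25=50, Q→Red 3·7=21, R→Blue 2·9=18, S→Amber 3·7=21, T→Green 4·22=88. Service 198; fixed 769; total 967.
Plan B: {Blue, Green}: P→Green 7·25=175, Q→Green 8·7=56, R→Blue 2·9=18, S→Green 5·7=35, T→Green 4·22=88. Service 372; fixed 265; total 637.
Difference: |967 − 637| = 330.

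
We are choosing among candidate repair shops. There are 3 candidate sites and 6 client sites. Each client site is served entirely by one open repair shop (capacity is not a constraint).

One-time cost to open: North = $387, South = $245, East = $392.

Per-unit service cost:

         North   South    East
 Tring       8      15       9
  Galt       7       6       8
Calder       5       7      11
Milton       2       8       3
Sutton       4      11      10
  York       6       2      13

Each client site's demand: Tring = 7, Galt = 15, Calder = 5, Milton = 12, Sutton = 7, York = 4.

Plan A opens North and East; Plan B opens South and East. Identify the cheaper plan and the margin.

Plan B is cheaper by 102.

Plan A: {North, East}: Tring→North 8·7=56, Galt→North 7·15=105, Calder→North 5·5=25, Milton→North 2·12=24, Sutton→North 4·7=28, York→North 6·4=24. Service 262; fixed 779; total 1041.
Plan B: {South, East}: Tring→East 9·7=63, Galt→South 6·15=90, Calder→South 7·5=35, Milton→East 3·12=36, Sutton→East 10·7=70, York→South 2·4=8. Service 302; fixed 637; total 939.
Difference: |1041 − 939| = 102.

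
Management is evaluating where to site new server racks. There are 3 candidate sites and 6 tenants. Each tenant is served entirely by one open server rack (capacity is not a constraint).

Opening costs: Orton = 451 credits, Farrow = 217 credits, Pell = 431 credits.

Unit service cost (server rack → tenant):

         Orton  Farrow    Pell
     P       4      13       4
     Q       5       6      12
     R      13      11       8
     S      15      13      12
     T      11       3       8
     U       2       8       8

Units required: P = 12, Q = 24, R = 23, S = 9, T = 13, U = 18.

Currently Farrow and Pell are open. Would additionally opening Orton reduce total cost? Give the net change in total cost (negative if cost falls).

No — net change +319 (cost rises by 319).

Current service cost with {Farrow, Pell}: 667.
Adding Orton: each tenant re-picks its cheapest; new service cost 535, saving 132.
Extra fixed cost: 451. Net change = 451 − 132 = 319.
(Totals: 1315 → 1634.)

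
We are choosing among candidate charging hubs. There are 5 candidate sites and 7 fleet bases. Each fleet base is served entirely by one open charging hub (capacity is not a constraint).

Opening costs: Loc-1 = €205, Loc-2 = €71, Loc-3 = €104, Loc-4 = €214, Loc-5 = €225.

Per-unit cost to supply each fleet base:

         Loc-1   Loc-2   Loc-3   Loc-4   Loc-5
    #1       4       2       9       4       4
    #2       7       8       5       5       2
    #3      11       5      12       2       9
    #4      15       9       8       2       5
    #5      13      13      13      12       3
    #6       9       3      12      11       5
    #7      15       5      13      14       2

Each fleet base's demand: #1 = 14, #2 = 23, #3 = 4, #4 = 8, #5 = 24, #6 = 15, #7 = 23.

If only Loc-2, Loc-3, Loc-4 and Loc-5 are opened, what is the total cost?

Total cost: 875

Each fleet base is assigned to its cheapest site among the open ones.
{Loc-2, Loc-3, Loc-4, Loc-5}: #1→Loc-2 2·14=28, #2→Loc-5 2·23=46, #3→Loc-4 2·4=8, #4→Loc-4 2·8=16, #5→Loc-5 3·24=72, #6→Loc-2 3·15=45, #7→Loc-5 2·23=46. Service 261; fixed 614; total 875.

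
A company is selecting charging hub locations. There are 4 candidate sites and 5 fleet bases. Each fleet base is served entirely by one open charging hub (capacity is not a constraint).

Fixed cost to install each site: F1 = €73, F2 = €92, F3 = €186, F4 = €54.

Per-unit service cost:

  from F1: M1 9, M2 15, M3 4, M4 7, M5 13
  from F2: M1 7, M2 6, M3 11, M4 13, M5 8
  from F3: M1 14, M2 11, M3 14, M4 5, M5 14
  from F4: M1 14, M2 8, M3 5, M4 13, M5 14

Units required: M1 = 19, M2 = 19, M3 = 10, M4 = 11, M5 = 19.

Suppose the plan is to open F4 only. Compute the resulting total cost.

Each fleet base is assigned to its cheapest site among the open ones.
{F4}: M1→F4 14·19=266, M2→F4 8·19=152, M3→F4 5·10=50, M4→F4 13·11=143, M5→F4 14·19=266. Service 877; fixed 54; total 931.

Total cost: 931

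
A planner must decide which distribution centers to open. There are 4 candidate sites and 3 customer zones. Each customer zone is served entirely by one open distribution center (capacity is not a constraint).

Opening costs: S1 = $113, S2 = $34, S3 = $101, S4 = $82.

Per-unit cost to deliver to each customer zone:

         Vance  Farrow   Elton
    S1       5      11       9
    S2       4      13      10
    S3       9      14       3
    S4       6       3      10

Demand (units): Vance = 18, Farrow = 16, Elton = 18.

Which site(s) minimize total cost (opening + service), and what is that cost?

Open S2, S3 and S4; minimum total cost 391.

For any fixed open set, each customer zone goes to its cheapest open site; total = fixed + service.
{S2, S3, S4}: Vance→S2 4·18=72, Farrow→S4 3·16=48, Elton→S3 3·18=54. Service 174; fixed 217; total 391.
{S3, S4}: service 210 + fixed 183 = 393
{S2, S4}: service 300 + fixed 116 = 416
{S1, S2, S3, S4}: service 174 + fixed 330 = 504
No other subset beats 391.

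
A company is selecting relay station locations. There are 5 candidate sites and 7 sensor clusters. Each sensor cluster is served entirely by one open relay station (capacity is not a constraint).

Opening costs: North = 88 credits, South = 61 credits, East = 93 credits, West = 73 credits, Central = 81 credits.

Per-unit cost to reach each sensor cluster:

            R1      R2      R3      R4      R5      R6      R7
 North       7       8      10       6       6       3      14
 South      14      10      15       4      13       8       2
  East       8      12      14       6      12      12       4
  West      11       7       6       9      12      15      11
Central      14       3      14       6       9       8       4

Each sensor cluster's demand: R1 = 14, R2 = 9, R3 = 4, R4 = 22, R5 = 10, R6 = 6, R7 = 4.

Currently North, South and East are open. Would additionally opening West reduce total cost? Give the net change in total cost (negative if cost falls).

Current service cost with {North, South, East}: 384.
Adding West: each sensor cluster re-picks its cheapest; new service cost 359, saving 25.
Extra fixed cost: 73. Net change = 73 − 25 = 48.
(Totals: 626 → 674.)

No — net change +48 (cost rises by 48).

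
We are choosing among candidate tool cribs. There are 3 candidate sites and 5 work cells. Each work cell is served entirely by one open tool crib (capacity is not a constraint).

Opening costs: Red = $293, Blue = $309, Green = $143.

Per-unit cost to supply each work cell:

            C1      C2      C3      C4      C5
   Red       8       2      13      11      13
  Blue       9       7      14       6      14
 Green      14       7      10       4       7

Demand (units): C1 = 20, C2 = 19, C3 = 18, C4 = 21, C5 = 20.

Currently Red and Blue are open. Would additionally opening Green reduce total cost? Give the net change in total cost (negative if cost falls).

Current service cost with {Red, Blue}: 818.
Adding Green: each work cell re-picks its cheapest; new service cost 602, saving 216.
Extra fixed cost: 143. Net change = 143 − 216 = -73.
(Totals: 1420 → 1347.)

Yes — net change −73 (cost falls by 73).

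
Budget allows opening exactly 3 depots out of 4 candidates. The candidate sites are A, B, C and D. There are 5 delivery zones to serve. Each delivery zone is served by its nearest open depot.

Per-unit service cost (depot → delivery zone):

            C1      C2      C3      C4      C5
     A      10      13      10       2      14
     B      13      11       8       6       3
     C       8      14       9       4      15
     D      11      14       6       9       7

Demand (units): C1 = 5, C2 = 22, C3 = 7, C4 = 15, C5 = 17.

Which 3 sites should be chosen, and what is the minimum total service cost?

With exactly 3 open, each delivery zone uses its cheapest among the chosen.
{A, B, D}: C1→A 10·5=50, C2→B 11·22=242, C3→D 6·7=42, C4→A 2·15=30, C5→B 3·17=51. Service cost 415.
{A, B, C}: service cost 419
{B, C, D}: service cost 435
Among all 4 size-3 choices, {A, B, D} is lowest.

Choose A, B and D; total service cost 415.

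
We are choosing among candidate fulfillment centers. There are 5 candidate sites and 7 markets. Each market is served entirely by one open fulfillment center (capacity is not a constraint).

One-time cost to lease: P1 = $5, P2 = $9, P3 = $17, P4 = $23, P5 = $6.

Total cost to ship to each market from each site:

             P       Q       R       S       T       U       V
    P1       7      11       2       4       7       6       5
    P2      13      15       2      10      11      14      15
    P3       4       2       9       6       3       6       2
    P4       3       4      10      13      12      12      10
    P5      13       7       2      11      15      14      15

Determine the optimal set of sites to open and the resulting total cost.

Open P1 and P3; minimum total cost 45.

For any fixed open set, each market goes to its cheapest open site; total = fixed + service.
{P1, P3}: P→P3 4, Q→P3 2, R→P1 2, S→P1 4, T→P3 3, U→P1 6, V→P3 2. Service 23; fixed 22; total 45.
{P1}: service 42 + fixed 5 = 47
{P3, P5}: service 25 + fixed 23 = 48
{P1, P2, P3, P4, P5}: service 22 + fixed 60 = 82
No other subset beats 45.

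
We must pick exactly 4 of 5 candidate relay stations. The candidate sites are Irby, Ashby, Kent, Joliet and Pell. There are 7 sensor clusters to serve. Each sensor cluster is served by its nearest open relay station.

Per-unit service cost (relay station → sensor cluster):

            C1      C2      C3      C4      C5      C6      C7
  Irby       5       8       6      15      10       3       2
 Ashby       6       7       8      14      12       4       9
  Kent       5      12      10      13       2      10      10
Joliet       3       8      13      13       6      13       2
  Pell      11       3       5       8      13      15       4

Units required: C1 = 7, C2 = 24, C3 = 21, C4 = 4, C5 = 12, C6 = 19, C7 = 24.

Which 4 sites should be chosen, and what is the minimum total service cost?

Choose Irby, Kent, Joliet and Pell; total service cost 359.

With exactly 4 open, each sensor cluster uses its cheapest among the chosen.
{Irby, Kent, Joliet, Pell}: C1→Joliet 3·7=21, C2→Pell 3·24=72, C3→Pell 5·21=105, C4→Pell 8·4=32, C5→Kent 2·12=24, C6→Irby 3·19=57, C7→Irby 2·24=48. Service cost 359.
{Irby, Ashby, Kent, Pell}: service cost 373
{Ashby, Kent, Joliet, Pell}: service cost 378
Among all 5 size-4 choices, {Irby, Kent, Joliet, Pell} is lowest.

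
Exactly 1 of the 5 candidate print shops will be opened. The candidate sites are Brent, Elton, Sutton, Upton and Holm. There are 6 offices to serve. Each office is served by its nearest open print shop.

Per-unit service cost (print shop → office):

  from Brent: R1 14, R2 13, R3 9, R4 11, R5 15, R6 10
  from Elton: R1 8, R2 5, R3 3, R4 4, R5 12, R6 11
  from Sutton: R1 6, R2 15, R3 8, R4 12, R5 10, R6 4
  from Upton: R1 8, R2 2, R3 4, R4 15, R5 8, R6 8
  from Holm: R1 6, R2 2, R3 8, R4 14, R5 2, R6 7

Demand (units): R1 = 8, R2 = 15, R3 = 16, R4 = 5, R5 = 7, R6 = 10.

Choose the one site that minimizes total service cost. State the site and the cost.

With exactly 1 open, each office uses its cheapest among the chosen.
{Holm}: R1→Holm 6·8=48, R2→Holm 2·15=30, R3→Holm 8·16=128, R4→Holm 14·5=70, R5→Holm 2·7=14, R6→Holm 7·10=70. Service cost 360.
{Upton}: service cost 369
{Elton}: service cost 401
Among all 5 size-1 choices, {Holm} is lowest.

Choose Holm only; total service cost 360.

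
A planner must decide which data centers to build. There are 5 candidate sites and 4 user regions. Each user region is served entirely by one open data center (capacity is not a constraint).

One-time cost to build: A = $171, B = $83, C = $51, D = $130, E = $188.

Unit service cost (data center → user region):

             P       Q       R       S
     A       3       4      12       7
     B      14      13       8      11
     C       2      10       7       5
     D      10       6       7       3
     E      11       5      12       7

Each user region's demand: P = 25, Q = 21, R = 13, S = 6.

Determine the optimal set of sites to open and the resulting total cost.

Open C only; minimum total cost 432.

For any fixed open set, each user region goes to its cheapest open site; total = fixed + service.
{C}: P→C 2·25=50, Q→C 10·21=210, R→C 7·13=91, S→C 5·6=30. Service 381; fixed 51; total 432.
{C, D}: service 285 + fixed 181 = 466
{A, C}: P→C 2·25=50, Q→A 4·21=84, R→C 7·13=91, S→C 5·6=30. Service 255; fixed 222; total 477.
{A, B, C, D, E}: service 243 + fixed 623 = 866
No other subset beats 432.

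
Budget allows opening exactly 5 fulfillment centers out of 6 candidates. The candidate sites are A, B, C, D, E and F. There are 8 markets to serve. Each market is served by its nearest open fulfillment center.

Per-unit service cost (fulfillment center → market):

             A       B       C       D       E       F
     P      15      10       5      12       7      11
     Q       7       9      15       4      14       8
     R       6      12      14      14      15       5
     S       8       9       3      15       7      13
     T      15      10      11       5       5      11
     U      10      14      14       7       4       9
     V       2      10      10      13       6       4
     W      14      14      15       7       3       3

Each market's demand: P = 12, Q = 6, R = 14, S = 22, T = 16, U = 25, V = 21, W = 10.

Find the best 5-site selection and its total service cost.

With exactly 5 open, each market uses its cheapest among the chosen.
{A, C, D, E, F}: P→C 5·12=60, Q→D 4·6=24, R→F 5·14=70, S→C 3·22=66, T→D 5·16=80, U→E 4·25=100, V→A 2·21=42, W→E 3·10=30. Service cost 472.
{A, B, C, D, E}: service cost 486
{A, B, C, E, F}: service cost 490
Among all 6 size-5 choices, {A, C, D, E, F} is lowest.

Choose A, C, D, E and F; total service cost 472.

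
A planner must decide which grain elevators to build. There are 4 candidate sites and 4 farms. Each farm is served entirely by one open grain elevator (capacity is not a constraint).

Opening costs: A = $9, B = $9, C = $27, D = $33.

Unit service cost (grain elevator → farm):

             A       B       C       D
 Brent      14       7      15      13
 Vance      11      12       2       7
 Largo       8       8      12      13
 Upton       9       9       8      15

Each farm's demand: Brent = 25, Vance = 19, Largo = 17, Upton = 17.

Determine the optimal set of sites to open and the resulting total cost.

For any fixed open set, each farm goes to its cheapest open site; total = fixed + service.
{B, C}: Brent→B 7·25=175, Vance→C 2·19=38, Largo→B 8·17=136, Upton→C 8·17=136. Service 485; fixed 36; total 521.
{A, B, C}: service 485 + fixed 45 = 530
{B, C, D}: service 485 + fixed 69 = 554
{A, B, C, D}: Brent→B 7·25=175, Vance→C 2·19=38, Largo→A 8·17=136, Upton→C 8·17=136. Service 485; fixed 78; total 563.
(All 15 nonempty subsets were checked; B and C is lowest.)

Open B and C; minimum total cost 521.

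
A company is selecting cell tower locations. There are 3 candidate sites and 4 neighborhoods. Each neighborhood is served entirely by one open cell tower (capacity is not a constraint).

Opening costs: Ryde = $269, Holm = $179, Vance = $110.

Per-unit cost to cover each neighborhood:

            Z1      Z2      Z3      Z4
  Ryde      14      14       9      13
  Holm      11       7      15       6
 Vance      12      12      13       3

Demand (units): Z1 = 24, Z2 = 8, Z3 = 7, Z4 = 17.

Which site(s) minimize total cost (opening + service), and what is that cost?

Open Vance only; minimum total cost 636.

For any fixed open set, each neighborhood goes to its cheapest open site; total = fixed + service.
{Vance}: Z1→Vance 12·24=288, Z2→Vance 12·8=96, Z3→Vance 13·7=91, Z4→Vance 3·17=51. Service 526; fixed 110; total 636.
{Holm}: Z1→Holm 11·24=264, Z2→Holm 7·8=56, Z3→Holm 15·7=105, Z4→Holm 6·17=102. Service 527; fixed 179; total 706.
{Holm, Vance}: Z1→Holm 11·24=264, Z2→Holm 7·8=56, Z3→Vance 13·7=91, Z4→Vance 3·17=51. Service 462; fixed 289; total 751.
{Ryde, Holm, Vance}: Z1→Holm 11·24=264, Z2→Holm 7·8=56, Z3→Ryde 9·7=63, Z4→Vance 3·17=51. Service 434; fixed 558; total 992.
(All 7 nonempty subsets were checked; Vance only is lowest.)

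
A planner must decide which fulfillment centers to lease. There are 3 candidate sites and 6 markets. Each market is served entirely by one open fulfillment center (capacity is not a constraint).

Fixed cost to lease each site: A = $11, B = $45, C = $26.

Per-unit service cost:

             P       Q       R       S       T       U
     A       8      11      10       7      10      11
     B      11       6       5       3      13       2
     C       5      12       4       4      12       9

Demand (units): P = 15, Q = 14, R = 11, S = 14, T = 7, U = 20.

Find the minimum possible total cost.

Minimum total cost: 437

For any fixed open set, each market goes to its cheapest open site; total = fixed + service.
{A, B, C}: P→C 5·15=75, Q→B 6·14=84, R→C 4·11=44, S→B 3·14=42, T→A 10·7=70, U→B 2·20=40. Service 355; fixed 82; total 437.
{B, C}: service 369 + fixed 71 = 440
{A, B}: P→A 8·15=120, Q→B 6·14=84, R→B 5·11=55, S→B 3·14=42, T→A 10·7=70, U→B 2·20=40. Service 411; fixed 56; total 467.
{A}: service 772 + fixed 11 = 783
No other subset beats 437.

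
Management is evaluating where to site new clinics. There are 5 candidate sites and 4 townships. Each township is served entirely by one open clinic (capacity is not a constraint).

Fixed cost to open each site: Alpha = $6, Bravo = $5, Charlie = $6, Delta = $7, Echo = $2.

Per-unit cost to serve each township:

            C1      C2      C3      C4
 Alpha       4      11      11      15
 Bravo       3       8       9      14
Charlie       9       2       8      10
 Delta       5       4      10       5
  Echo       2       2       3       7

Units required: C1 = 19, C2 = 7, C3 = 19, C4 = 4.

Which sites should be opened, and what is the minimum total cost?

Open Delta and Echo; minimum total cost 138.

For any fixed open set, each township goes to its cheapest open site; total = fixed + service.
{Delta, Echo}: C1→Echo 2·19=38, C2→Echo 2·7=14, C3→Echo 3·19=57, C4→Delta 5·4=20. Service 129; fixed 9; total 138.
{Echo}: service 137 + fixed 2 = 139
{Bravo, Delta, Echo}: C1→Echo 2·19=38, C2→Echo 2·7=14, C3→Echo 3·19=57, C4→Delta 5·4=20. Service 129; fixed 14; total 143.
{Alpha, Bravo, Charlie, Delta, Echo}: service 129 + fixed 26 = 155
No other subset beats 138.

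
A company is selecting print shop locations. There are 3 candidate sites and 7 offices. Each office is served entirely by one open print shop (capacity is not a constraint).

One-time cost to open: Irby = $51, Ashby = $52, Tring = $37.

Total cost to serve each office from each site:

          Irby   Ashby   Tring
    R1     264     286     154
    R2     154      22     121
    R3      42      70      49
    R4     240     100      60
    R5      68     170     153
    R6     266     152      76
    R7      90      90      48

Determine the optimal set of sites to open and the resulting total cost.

For any fixed open set, each office goes to its cheapest open site; total = fixed + service.
{Irby, Ashby, Tring}: R1→Tring 154, R2→Ashby 22, R3→Irby 42, R4→Tring 60, R5→Irby 68, R6→Tring 76, R7→Tring 48. Service 470; fixed 140; total 610.
{Ashby, Tring}: service 562 + fixed 89 = 651
{Irby, Tring}: service 569 + fixed 88 = 657
{Tring}: R1→Tring 154, R2→Tring 121, R3→Tring 49, R4→Tring 60, R5→Tring 153, R6→Tring 76, R7→Tring 48. Service 661; fixed 37; total 698.
(All 7 nonempty subsets were checked; Irby, Ashby and Tring is lowest.)

Open Irby, Ashby and Tring; minimum total cost 610.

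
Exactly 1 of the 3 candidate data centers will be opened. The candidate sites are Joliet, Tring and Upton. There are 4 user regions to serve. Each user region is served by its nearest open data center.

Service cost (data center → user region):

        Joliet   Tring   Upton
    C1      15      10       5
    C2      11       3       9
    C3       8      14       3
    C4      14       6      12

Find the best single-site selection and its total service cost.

Choose Upton only; total service cost 29.

With exactly 1 open, each user region uses its cheapest among the chosen.
{Upton}: C1→Upton 5, C2→Upton 9, C3→Upton 3, C4→Upton 12. Service cost 29.
{Tring}: service cost 33
{Joliet}: service cost 48
Among all 3 size-1 choices, {Upton} is lowest.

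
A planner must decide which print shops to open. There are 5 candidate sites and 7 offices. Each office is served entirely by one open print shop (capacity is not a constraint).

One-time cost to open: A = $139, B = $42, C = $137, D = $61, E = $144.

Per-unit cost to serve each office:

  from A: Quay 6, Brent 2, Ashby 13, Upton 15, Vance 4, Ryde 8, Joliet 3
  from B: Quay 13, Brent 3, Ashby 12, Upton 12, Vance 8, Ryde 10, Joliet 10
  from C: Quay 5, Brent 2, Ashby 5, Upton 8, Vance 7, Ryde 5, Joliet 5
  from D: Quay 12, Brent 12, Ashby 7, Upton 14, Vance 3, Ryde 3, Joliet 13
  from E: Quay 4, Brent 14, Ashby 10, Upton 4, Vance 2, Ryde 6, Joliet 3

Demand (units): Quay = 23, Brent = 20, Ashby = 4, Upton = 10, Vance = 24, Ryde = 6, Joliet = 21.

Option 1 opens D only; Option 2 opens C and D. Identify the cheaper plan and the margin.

Option 1: {D}: Quay→D 12·23=276, Brent→D 12·20=240, Ashby→D 7·4=28, Upton→D 14·10=140, Vance→D 3·24=72, Ryde→D 3·6=18, Joliet→D 13·21=273. Service 1047; fixed 61; total 1108.
Option 2: {C, D}: Quay→C 5·23=115, Brent→C 2·20=40, Ashby→C 5·4=20, Upton→C 8·10=80, Vance→D 3·24=72, Ryde→D 3·6=18, Joliet→C 5·21=105. Service 450; fixed 198; total 648.
Difference: |1108 − 648| = 460.

Option 2 is cheaper by 460.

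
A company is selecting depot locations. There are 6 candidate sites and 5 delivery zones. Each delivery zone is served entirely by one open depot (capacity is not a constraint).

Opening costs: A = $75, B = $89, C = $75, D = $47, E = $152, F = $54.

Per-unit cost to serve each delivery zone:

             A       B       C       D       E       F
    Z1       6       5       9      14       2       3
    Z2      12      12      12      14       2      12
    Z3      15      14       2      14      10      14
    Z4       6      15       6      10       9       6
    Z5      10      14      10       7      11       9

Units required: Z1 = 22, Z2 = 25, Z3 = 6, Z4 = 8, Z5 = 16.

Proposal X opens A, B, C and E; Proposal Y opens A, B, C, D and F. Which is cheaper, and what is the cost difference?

Proposal X is cheaper by 173.

Proposal X: {A, B, C, E}: Z1→E 2·22=44, Z2→E 2·25=50, Z3→C 2·6=12, Z4→A 6·8=48, Z5→A 10·16=160. Service 314; fixed 391; total 705.
Proposal Y: {A, B, C, D, F}: Z1→F 3·22=66, Z2→A 12·25=300, Z3→C 2·6=12, Z4→A 6·8=48, Z5→D 7·16=112. Service 538; fixed 340; total 878.
Difference: |705 − 878| = 173.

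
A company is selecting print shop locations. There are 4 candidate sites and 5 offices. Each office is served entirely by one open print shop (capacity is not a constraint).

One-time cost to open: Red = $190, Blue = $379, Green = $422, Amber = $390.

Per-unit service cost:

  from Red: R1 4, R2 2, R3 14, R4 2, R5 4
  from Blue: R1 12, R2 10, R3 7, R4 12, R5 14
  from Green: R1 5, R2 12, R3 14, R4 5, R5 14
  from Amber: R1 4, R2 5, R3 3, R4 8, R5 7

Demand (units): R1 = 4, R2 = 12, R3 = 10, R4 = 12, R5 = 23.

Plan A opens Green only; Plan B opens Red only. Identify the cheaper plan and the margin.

Plan B is cheaper by 622.

Plan A: {Green}: R1→Green 5·4=20, R2→Green 12·12=144, R3→Green 14·10=140, R4→Green 5·12=60, R5→Green 14·23=322. Service 686; fixed 422; total 1108.
Plan B: {Red}: R1→Red 4·4=16, R2→Red 2·12=24, R3→Red 14·10=140, R4→Red 2·12=24, R5→Red 4·23=92. Service 296; fixed 190; total 486.
Difference: |1108 − 486| = 622.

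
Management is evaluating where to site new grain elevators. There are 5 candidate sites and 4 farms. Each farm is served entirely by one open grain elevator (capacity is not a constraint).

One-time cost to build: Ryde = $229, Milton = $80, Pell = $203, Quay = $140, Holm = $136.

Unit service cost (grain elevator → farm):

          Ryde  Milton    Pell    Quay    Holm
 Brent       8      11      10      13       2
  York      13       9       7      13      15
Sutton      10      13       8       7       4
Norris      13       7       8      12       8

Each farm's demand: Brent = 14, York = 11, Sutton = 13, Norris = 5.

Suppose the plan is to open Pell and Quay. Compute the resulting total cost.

Each farm is assigned to its cheapest site among the open ones.
{Pell, Quay}: Brent→Pell 10·14=140, York→Pell 7·11=77, Sutton→Quay 7·13=91, Norris→Pell 8·5=40. Service 348; fixed 343; total 691.

Total cost: 691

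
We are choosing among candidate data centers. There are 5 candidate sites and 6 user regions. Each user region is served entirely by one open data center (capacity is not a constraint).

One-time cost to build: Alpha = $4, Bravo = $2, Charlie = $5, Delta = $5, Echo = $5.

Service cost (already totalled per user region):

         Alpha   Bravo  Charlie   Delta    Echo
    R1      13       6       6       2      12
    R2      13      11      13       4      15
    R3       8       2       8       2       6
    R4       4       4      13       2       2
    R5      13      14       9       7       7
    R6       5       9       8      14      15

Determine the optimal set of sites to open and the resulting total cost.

For any fixed open set, each user region goes to its cheapest open site; total = fixed + service.
{Alpha, Delta}: R1→Delta 2, R2→Delta 4, R3→Delta 2, R4→Delta 2, R5→Delta 7, R6→Alpha 5. Service 22; fixed 9; total 31.
{Alpha, Bravo, Delta}: service 22 + fixed 11 = 33
{Bravo, Delta}: R1→Delta 2, R2→Delta 4, R3→Bravo 2, R4→Delta 2, R5→Delta 7, R6→Bravo 9. Service 26; fixed 7; total 33.
{Alpha, Bravo, Charlie, Delta, Echo}: service 22 + fixed 21 = 43
No other subset beats 31.

Open Alpha and Delta; minimum total cost 31.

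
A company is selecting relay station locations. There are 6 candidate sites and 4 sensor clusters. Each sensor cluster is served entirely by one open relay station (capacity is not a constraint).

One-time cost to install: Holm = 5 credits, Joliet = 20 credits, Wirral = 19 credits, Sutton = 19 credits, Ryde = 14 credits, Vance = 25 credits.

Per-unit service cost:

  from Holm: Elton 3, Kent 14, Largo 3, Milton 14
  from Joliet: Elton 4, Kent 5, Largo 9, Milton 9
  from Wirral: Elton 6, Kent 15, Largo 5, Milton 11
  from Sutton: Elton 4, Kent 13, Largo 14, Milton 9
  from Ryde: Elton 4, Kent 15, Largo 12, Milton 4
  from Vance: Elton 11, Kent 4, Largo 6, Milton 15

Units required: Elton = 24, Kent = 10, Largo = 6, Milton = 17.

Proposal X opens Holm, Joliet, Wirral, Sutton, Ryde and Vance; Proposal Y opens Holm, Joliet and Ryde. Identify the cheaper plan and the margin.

Proposal Y is cheaper by 53.

Proposal X: {Holm, Joliet, Wirral, Sutton, Ryde, Vance}: Elton→Holm 3·24=72, Kent→Vance 4·10=40, Largo→Holm 3·6=18, Milton→Ryde 4·17=68. Service 198; fixed 102; total 300.
Proposal Y: {Holm, Joliet, Ryde}: Elton→Holm 3·24=72, Kent→Joliet 5·10=50, Largo→Holm 3·6=18, Milton→Ryde 4·17=68. Service 208; fixed 39; total 247.
Difference: |300 − 247| = 53.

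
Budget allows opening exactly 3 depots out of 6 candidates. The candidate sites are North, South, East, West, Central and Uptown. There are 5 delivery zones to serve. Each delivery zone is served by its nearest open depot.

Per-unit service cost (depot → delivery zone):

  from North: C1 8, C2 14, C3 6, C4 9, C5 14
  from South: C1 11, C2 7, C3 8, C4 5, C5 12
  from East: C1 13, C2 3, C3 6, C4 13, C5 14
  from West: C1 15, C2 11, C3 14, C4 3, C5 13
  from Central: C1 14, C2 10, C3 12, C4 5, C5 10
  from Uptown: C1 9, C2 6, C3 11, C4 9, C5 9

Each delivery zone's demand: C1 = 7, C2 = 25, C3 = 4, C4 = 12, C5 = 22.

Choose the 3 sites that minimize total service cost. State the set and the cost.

With exactly 3 open, each delivery zone uses its cheapest among the chosen.
{East, West, Uptown}: C1→Uptown 9·7=63, C2→East 3·25=75, C3→East 6·4=24, C4→West 3·12=36, C5→Uptown 9·22=198. Service cost 396.
{South, East, Uptown}: service cost 420
{East, Central, Uptown}: service cost 420
Among all 20 size-3 choices, {East, West, Uptown} is lowest.

Choose East, West and Uptown; total service cost 396.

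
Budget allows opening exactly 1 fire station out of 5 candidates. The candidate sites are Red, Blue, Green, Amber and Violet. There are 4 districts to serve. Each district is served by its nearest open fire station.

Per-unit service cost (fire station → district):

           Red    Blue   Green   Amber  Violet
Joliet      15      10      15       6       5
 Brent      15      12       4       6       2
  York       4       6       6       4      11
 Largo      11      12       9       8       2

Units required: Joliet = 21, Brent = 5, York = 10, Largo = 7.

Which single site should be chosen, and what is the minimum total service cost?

With exactly 1 open, each district uses its cheapest among the chosen.
{Violet}: Joliet→Violet 5·21=105, Brent→Violet 2·5=10, York→Violet 11·10=110, Largo→Violet 2·7=14. Service cost 239.
{Amber}: service cost 252
{Blue}: service cost 414
Among all 5 size-1 choices, {Violet} is lowest.

Choose Violet only; total service cost 239.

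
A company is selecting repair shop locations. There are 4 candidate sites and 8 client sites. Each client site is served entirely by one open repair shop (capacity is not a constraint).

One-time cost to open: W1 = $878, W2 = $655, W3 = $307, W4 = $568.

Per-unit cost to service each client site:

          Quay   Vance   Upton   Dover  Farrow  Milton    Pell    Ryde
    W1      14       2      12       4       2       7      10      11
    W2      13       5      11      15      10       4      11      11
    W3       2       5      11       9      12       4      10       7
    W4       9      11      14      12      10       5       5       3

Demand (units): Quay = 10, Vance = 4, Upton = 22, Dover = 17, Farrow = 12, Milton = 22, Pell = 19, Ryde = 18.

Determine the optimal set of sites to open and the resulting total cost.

Open W3 only; minimum total cost 1290.

For any fixed open set, each client site goes to its cheapest open site; total = fixed + service.
{W3}: Quay→W3 2·10=20, Vance→W3 5·4=20, Upton→W3 11·22=242, Dover→W3 9·17=153, Farrow→W3 12·12=144, Milton→W3 4·22=88, Pell→W3 10·19=190, Ryde→W3 7·18=126. Service 983; fixed 307; total 1290.
{W4}: service 1025 + fixed 568 = 1593
{W3, W4}: service 792 + fixed 875 = 1667
{W1, W2, W3, W4}: service 599 + fixed 2408 = 3007
No other subset beats 1290.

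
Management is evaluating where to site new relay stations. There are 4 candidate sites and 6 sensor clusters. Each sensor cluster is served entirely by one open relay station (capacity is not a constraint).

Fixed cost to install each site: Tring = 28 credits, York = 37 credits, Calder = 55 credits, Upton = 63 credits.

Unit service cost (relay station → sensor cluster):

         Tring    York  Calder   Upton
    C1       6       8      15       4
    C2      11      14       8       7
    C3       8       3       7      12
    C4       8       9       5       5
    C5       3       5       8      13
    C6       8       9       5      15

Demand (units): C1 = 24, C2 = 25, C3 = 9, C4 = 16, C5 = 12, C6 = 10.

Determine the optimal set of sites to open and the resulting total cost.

Open Tring, York and Upton; minimum total cost 622.

For any fixed open set, each sensor cluster goes to its cheapest open site; total = fixed + service.
{Tring, York, Upton}: C1→Upton 4·24=96, C2→Upton 7·25=175, C3→York 3·9=27, C4→Upton 5·16=80, C5→Tring 3·12=36, C6→Tring 8·10=80. Service 494; fixed 128; total 622.
{York, Upton}: service 528 + fixed 100 = 628
{Tring, Upton}: C1→Upton 4·24=96, C2→Upton 7·25=175, C3→Tring 8·9=72, C4→Upton 5·16=80, C5→Tring 3·12=36, C6→Tring 8·10=80. Service 539; fixed 91; total 630.
{Tring, York, Calder, Upton}: service 464 + fixed 183 = 647
(All 15 nonempty subsets were checked; Tring, York and Upton is lowest.)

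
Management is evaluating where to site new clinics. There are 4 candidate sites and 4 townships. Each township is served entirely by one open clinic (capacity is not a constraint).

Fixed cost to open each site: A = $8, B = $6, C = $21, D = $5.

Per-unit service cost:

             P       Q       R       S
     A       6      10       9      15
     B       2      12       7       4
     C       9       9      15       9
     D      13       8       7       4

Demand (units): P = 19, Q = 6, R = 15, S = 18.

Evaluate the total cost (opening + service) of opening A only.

Total cost: 587

Each township is assigned to its cheapest site among the open ones.
{A}: P→A 6·19=114, Q→A 10·6=60, R→A 9·15=135, S→A 15·18=270. Service 579; fixed 8; total 587.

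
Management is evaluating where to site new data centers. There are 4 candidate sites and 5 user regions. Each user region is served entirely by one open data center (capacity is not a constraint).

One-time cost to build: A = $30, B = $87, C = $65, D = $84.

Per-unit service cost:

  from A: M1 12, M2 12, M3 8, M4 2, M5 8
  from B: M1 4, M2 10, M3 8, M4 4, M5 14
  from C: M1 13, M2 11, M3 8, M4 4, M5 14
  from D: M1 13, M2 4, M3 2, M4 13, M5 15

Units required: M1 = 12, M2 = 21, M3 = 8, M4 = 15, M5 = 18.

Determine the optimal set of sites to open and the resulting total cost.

For any fixed open set, each user region goes to its cheapest open site; total = fixed + service.
{A, B, D}: M1→B 4·12=48, M2→D 4·21=84, M3→D 2·8=16, M4→A 2·15=30, M5→A 8·18=144. Service 322; fixed 201; total 523.
{A, D}: service 418 + fixed 114 = 532
{A, B, C, D}: M1→B 4·12=48, M2→D 4·21=84, M3→D 2·8=16, M4→A 2·15=30, M5→A 8·18=144. Service 322; fixed 266; total 588.
{A}: service 634 + fixed 30 = 664
No other subset beats 523.

Open A, B and D; minimum total cost 523.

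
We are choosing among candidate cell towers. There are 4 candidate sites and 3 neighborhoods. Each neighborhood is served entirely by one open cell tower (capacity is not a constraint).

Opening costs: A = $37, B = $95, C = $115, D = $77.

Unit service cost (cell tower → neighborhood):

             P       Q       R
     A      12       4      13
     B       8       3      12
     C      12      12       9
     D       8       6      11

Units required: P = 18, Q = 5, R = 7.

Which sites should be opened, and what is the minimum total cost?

For any fixed open set, each neighborhood goes to its cheapest open site; total = fixed + service.
{D}: P→D 8·18=144, Q→D 6·5=30, R→D 11·7=77. Service 251; fixed 77; total 328.
{B}: service 243 + fixed 95 = 338
{A, D}: service 241 + fixed 114 = 355
{A, B, C, D}: P→B 8·18=144, Q→B 3·5=15, R→C 9·7=63. Service 222; fixed 324; total 546.
No other subset beats 328.

Open D only; minimum total cost 328.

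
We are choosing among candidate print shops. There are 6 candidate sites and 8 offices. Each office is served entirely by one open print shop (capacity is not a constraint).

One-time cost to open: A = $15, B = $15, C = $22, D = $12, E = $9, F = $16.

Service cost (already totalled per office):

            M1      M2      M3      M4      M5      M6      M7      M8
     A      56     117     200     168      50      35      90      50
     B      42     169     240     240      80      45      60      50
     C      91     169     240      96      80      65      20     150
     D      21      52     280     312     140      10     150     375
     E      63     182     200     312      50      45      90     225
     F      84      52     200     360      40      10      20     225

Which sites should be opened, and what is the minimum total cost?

Open A, C and D; minimum total cost 548.

For any fixed open set, each office goes to its cheapest open site; total = fixed + service.
{A, C, D}: M1→D 21, M2→D 52, M3→A 200, M4→C 96, M5→A 50, M6→D 10, M7→C 20, M8→A 50. Service 499; fixed 49; total 548.
{A, C, D, F}: service 489 + fixed 65 = 554
{B, C, D, F}: M1→D 21, M2→D 52, M3→F 200, M4→C 96, M5→F 40, M6→D 10, M7→C 20, M8→B 50. Service 489; fixed 65; total 554.
{A, B, C, D, E, F}: service 489 + fixed 89 = 578
No other subset beats 548.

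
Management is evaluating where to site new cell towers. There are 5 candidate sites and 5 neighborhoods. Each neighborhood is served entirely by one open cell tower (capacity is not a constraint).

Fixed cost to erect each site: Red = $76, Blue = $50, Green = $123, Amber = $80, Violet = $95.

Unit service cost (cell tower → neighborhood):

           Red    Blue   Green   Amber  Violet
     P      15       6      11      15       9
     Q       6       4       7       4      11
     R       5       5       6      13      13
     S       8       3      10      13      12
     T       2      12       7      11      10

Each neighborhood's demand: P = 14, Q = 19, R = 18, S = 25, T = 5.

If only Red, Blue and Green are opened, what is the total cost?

Total cost: 584

Each neighborhood is assigned to its cheapest site among the open ones.
{Red, Blue, Green}: P→Blue 6·14=84, Q→Blue 4·19=76, R→Red 5·18=90, S→Blue 3·25=75, T→Red 2·5=10. Service 335; fixed 249; total 584.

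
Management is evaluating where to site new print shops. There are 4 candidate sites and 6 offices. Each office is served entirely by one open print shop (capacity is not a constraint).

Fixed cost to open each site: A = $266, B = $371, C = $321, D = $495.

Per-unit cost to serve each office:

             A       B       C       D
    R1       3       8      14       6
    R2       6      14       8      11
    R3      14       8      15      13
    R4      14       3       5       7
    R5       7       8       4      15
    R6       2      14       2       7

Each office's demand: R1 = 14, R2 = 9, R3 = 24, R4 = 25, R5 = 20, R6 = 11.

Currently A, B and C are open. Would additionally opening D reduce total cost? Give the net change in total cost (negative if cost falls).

No — net change +495 (cost rises by 495).

Current service cost with {A, B, C}: 465.
Adding D: each office re-picks its cheapest; new service cost 465, saving 0.
Extra fixed cost: 495. Net change = 495 − 0 = 495.
(Totals: 1423 → 1918.)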